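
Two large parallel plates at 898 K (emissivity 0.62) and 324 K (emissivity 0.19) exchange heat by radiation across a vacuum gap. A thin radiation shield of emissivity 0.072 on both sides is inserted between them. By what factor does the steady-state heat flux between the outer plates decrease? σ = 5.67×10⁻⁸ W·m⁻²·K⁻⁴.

factor ≈ 5.56

Without shield: q₀ = σΔ(T⁴)/(1/ε₁+1/ε₂−1) with denominator 5.876.
With shield the two gaps are in series; the resistances add: (1/ε₁+1/ε_s−1)+(1/ε_s+1/ε₂−1) = 14.50+18.15 = 32.65.
Heat-flux ratio q₀/q = 32.65/5.876.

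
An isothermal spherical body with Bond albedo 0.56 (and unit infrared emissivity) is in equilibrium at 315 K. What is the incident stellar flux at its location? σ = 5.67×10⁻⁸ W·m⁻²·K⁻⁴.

(1−a)S·πr² = σ·4πr²·T⁴ ⇒ S = 4σT⁴/(1−a).
S = 4·5.67×10⁻⁸·9.846×10⁹/0.440.

S ≈ 5070 W/m²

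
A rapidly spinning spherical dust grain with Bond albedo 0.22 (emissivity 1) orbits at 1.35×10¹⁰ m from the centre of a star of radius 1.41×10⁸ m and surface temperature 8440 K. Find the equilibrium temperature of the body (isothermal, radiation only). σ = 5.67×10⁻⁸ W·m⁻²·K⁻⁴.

The star's surface emits σT_*⁴; at distance d the flux is S = σT_*⁴(R_*/d)².
S = 5.67×10⁻⁸·(8440)⁴·(1.41×10⁸/1.35×10¹⁰)² = 31390 W/m².
For an isothermal sphere T⁴ = (1−a)S/(4σ) = 1.079×10¹¹ K⁴.

T ≈ 573 K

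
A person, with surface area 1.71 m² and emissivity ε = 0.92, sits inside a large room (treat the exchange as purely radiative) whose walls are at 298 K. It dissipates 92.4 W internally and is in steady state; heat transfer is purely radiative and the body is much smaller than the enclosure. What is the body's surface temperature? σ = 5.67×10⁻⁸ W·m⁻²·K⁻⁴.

T ≈ 307 K

For a small grey body in a large enclosure, net radiated power = εσA(T⁴ − T_w⁴).
Steady state: P = εσA(T⁴ − T_w⁴) with A = 1.71 m².
T⁴ = P/(εσA) + T_w⁴ = 92.4/(0.92·5.67×10⁻⁸·1.710) + (298)⁴
    = 1.036×10⁹ + 7.886×10⁹ = 8.922×10⁹ K⁴.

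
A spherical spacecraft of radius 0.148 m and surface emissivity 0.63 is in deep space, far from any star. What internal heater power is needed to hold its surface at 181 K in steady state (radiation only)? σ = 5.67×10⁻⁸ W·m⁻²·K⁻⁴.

P ≈ 10.6 W

P = εσ·4πr²·T⁴.
4πr² = 0.2753 m²; T⁴ = 1.073×10⁹ K⁴.
P = 0.63·5.67×10⁻⁸·0.2753·1.073×10⁹.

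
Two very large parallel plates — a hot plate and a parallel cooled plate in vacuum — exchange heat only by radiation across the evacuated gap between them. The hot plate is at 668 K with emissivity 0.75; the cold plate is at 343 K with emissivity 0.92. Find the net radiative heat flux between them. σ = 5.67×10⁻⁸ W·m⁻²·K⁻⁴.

q ≈ 7400 W/m²

For two infinite grey parallel plates, q = σ(T₁⁴ − T₂⁴)/(1/ε₁ + 1/ε₂ − 1).
T₁⁴ − T₂⁴ = 1.991×10¹¹ − 1.384×10¹⁰ = 1.853×10¹¹ K⁴.
1/ε₁ + 1/ε₂ − 1 = 1.333 + 1.087 − 1 = 1.420.
q = 5.67×10⁻⁸ × 1.853×10¹¹ / 1.420.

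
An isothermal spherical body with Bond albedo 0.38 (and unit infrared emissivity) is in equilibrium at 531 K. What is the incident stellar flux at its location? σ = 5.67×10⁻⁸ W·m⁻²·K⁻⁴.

(1−a)S·πr² = σ·4πr²·T⁴ ⇒ S = 4σT⁴/(1−a).
S = 4·5.67×10⁻⁸·7.950×10¹⁰/0.620.

S ≈ 29100 W/m²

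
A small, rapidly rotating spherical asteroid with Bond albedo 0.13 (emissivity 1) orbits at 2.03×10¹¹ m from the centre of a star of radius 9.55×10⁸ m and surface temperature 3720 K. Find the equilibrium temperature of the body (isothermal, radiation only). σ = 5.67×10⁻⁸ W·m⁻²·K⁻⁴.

The star's surface emits σT_*⁴; at distance d the flux is S = σT_*⁴(R_*/d)².
S = 5.67×10⁻⁸·(3720)⁴·(9.55×10⁸/2.03×10¹¹)² = 240.3 W/m².
For an isothermal sphere T⁴ = (1−a)S/(4σ) = 9.218×10⁸ K⁴.

T ≈ 174 K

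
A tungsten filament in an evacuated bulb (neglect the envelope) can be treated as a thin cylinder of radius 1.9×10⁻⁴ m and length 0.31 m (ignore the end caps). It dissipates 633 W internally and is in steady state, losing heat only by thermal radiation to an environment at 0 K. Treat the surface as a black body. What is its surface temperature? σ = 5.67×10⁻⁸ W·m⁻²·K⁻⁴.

T ≈ 2340 K

Steady state: internal power = radiated power, P = εσA T⁴.
Radiating area A = 2πrL = 3.701×10⁻⁴ m².
T⁴ = P/(εσA) = 633/(1.0·5.67×10⁻⁸·3.701×10⁻⁴) = 3.017×10¹³ K⁴.
T = (3.017×10¹³)^(1/4).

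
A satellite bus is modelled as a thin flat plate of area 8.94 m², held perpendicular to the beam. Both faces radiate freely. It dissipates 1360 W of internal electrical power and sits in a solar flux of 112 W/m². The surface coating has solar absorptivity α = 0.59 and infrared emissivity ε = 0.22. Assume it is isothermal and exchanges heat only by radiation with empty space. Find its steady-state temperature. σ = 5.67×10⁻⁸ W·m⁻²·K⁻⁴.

T ≈ 306 K

At steady state, absorbed solar power + internal power = radiated power.
Absorbed: α·S·A_cross = 0.59·112·8.940 = 590.8 W (cross-section A).
Total input = 590.8 + 1360 = 1951 W.
Radiated: εσ·A_surf·T⁴ with A_surf = 2A = 17.88 m².
T⁴ = 1951/(0.22·5.67×10⁻⁸·17.88) = 8.746×10⁹ K⁴.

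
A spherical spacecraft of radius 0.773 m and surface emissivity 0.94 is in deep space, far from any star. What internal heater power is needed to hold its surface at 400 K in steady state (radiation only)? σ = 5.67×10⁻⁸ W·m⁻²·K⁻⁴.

P = εσ·4πr²·T⁴.
4πr² = 7.509 m²; T⁴ = 2.560×10¹⁰ K⁴.
P = 0.94·5.67×10⁻⁸·7.509·2.560×10¹⁰.

P ≈ 10200 W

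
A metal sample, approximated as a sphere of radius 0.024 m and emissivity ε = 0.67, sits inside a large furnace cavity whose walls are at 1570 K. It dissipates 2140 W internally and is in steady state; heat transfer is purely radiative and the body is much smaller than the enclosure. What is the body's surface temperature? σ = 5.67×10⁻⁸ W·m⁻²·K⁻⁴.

T ≈ 1930 K

For a small grey body in a large enclosure, net radiated power = εσA(T⁴ − T_w⁴).
Steady state: P = εσA(T⁴ − T_w⁴) with A = 4πr² = 0.007238 m².
T⁴ = P/(εσA) + T_w⁴ = 2140/(0.67·5.67×10⁻⁸·0.007238) + (1570)⁴
    = 7.783×10¹² + 6.076×10¹² = 1.386×10¹³ K⁴.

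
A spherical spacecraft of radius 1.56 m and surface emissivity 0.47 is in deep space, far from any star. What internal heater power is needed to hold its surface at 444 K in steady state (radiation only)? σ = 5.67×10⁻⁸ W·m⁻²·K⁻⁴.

P ≈ 31700 W

P = εσ·4πr²·T⁴.
4πr² = 30.58 m²; T⁴ = 3.886×10¹⁰ K⁴.
P = 0.47·5.67×10⁻⁸·30.58·3.886×10¹⁰.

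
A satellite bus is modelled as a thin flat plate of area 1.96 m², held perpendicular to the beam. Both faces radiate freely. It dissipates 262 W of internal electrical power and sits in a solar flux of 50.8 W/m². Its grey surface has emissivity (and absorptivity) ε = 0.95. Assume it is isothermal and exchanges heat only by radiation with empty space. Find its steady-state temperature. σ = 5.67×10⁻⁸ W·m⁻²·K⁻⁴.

At steady state, absorbed solar power + internal power = radiated power.
Absorbed: α·S·A_cross = 0.95·50.8·1.960 = 94.59 W (cross-section A).
Total input = 94.59 + 262 = 356.6 W.
Radiated: εσ·A_surf·T⁴ with A_surf = 2A = 3.920 m².
T⁴ = 356.6/(0.95·5.67×10⁻⁸·3.920) = 1.689×10⁹ K⁴.

T ≈ 203 K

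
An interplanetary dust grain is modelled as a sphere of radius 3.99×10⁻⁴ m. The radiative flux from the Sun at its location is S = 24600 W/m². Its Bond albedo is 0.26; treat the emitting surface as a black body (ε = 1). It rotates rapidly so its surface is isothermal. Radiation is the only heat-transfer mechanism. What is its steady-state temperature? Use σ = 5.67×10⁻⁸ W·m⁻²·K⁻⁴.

At equilibrium, absorbed power = emitted power.
Absorbing cross-section = πr² = 5.001×10⁻⁷ m²; emitting surface = 4πr² = 2.001×10⁻⁶ m² (ratio 4).
(1−a)S·A_cross = εσ·A_surf·T⁴  ⇒  T⁴ = (1−a)S/(4σ).
T⁴ = 0.740·24600/(4·5.67×10⁻⁸) = 8.026×10¹⁰ K⁴.
T = (8.026×10¹⁰)^(1/4).

T ≈ 532 K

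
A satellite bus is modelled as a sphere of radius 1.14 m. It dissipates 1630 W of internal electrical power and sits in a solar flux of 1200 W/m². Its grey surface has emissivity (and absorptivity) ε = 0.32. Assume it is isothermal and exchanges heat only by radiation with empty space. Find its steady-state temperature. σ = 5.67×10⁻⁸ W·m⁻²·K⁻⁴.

At steady state, absorbed solar power + internal power = radiated power.
Absorbed: α·S·A_cross = 0.32·1200·4.083 = 1568 W (cross-section πr²).
Total input = 1568 + 1630 = 3198 W.
Radiated: εσ·A_surf·T⁴ with A_surf = 4πr² = 16.33 m².
T⁴ = 3198/(0.32·5.67×10⁻⁸·16.33) = 1.079×10¹⁰ K⁴.

T ≈ 322 K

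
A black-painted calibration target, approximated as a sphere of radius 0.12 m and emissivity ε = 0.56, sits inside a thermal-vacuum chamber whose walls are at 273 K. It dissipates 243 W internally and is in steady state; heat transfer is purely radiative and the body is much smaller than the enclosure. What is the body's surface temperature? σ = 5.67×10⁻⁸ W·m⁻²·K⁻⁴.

For a small grey body in a large enclosure, net radiated power = εσA(T⁴ − T_w⁴).
Steady state: P = εσA(T⁴ − T_w⁴) with A = 4πr² = 0.1810 m².
T⁴ = P/(εσA) + T_w⁴ = 243/(0.56·5.67×10⁻⁸·0.1810) + (273)⁴
    = 4.229×10¹⁰ + 5.555×10⁹ = 4.785×10¹⁰ K⁴.

T ≈ 468 K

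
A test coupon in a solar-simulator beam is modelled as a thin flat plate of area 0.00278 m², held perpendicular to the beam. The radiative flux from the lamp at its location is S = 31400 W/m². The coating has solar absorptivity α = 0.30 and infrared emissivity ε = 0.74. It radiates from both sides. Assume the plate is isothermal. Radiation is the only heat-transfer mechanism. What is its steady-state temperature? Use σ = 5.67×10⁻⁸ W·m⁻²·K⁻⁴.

T ≈ 579 K

At equilibrium, absorbed power = emitted power.
Absorbing cross-section = A = 0.002780 m²; emitting surface = 2A = 0.005560 m² (ratio 2).
αS·A_cross = εσ·A_surf·T⁴  ⇒  T⁴ = αS/(ε·2σ).
T⁴ = 0.300·31400/(0.74·2·5.67×10⁻⁸) = 1.123×10¹¹ K⁴.
T = (1.123×10¹¹)^(1/4).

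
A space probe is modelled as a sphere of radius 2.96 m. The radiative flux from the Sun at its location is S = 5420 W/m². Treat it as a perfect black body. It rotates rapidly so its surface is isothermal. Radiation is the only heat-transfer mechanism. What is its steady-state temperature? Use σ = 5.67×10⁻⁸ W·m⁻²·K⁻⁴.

T ≈ 393 K

At equilibrium, absorbed power = emitted power.
Absorbing cross-section = πr² = 27.53 m²; emitting surface = 4πr² = 110.1 m² (ratio 4).
S·A_cross = εσ·A_surf·T⁴  ⇒  T⁴ = S/(4σ).
T⁴ = 1.00·5420/(4·5.67×10⁻⁸) = 2.390×10¹⁰ K⁴.
T = (2.390×10¹⁰)^(1/4).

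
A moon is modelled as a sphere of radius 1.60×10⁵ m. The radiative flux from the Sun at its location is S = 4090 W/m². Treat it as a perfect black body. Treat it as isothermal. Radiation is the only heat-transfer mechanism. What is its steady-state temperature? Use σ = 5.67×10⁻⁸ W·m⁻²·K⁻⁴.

At equilibrium, absorbed power = emitted power.
Absorbing cross-section = πr² = 8.042×10¹⁰ m²; emitting surface = 4πr² = 3.217×10¹¹ m² (ratio 4).
S·A_cross = εσ·A_surf·T⁴  ⇒  T⁴ = S/(4σ).
T⁴ = 1.00·4090/(4·5.67×10⁻⁸) = 1.803×10¹⁰ K⁴.
T = (1.803×10¹⁰)^(1/4).

T ≈ 366 K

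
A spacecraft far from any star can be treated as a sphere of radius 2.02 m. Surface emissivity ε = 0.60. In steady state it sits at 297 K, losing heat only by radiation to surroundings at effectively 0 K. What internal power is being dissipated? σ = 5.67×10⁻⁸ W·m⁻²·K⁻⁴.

P ≈ 13600 W

Steady state: P = εσA T⁴.
A = 4πr² = 51.28 m²; T⁴ = (297)⁴ = 7.781×10⁹ K⁴.
P = 0.60 × 5.67×10⁻⁸ × 51.28 × 7.781×10⁹.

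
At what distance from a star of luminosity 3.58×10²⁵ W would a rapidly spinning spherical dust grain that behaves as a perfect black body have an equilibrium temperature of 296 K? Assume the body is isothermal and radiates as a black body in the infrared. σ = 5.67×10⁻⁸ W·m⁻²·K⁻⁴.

d ≈ 4.05×10¹⁰ m

For an isothermal black-emitting sphere, (1−a)S·πr² = σ·4πr²·T⁴ ⇒ S = 4σT⁴/(1−a).
S = 4·5.67×10⁻⁸·(296)⁴/1.00 = 1741 W/m².
Flux falls as S = L/(4πd²), so d = √(L/(4πS)) = √(3.58×10²⁵/(4π·1741)).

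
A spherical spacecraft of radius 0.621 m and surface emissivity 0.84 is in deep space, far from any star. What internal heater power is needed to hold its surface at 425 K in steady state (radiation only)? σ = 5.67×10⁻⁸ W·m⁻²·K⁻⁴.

P ≈ 7530 W

P = εσ·4πr²·T⁴.
4πr² = 4.846 m²; T⁴ = 3.263×10¹⁰ K⁴.
P = 0.84·5.67×10⁻⁸·4.846·3.263×10¹⁰.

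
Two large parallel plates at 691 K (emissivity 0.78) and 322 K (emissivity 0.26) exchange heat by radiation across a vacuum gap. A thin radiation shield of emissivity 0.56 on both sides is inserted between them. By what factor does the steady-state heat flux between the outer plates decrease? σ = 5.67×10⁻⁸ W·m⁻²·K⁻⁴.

Without shield: q₀ = σΔ(T⁴)/(1/ε₁+1/ε₂−1) with denominator 4.128.
With shield the two gaps are in series; the resistances add: (1/ε₁+1/ε_s−1)+(1/ε_s+1/ε₂−1) = 2.068+4.632 = 6.700.
Heat-flux ratio q₀/q = 6.700/4.128.

factor ≈ 1.62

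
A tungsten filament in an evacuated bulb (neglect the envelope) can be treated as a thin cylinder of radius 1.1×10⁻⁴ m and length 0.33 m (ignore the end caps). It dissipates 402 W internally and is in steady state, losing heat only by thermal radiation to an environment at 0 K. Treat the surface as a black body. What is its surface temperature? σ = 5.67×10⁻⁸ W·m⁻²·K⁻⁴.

T ≈ 2360 K

Steady state: internal power = radiated power, P = εσA T⁴.
Radiating area A = 2πrL = 2.281×10⁻⁴ m².
T⁴ = P/(εσA) = 402/(1.0·5.67×10⁻⁸·2.281×10⁻⁴) = 3.109×10¹³ K⁴.
T = (3.109×10¹³)^(1/4).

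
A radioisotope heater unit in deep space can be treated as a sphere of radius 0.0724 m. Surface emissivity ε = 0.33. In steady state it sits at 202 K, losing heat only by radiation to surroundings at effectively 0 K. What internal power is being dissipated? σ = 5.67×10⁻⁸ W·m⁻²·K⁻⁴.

Steady state: P = εσA T⁴.
A = 4πr² = 0.06587 m²; T⁴ = (202)⁴ = 1.665×10⁹ K⁴.
P = 0.33 × 5.67×10⁻⁸ × 0.06587 × 1.665×10⁹.

P ≈ 2.05 W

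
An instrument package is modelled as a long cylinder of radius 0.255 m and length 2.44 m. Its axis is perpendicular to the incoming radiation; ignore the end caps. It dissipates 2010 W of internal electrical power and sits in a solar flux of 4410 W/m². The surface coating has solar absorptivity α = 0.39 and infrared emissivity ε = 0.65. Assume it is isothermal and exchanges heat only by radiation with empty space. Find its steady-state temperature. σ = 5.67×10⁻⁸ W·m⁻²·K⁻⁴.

At steady state, absorbed solar power + internal power = radiated power.
Absorbed: α·S·A_cross = 0.39·4410·1.244 = 2140 W (cross-section 2rL).
Total input = 2140 + 2010 = 4150 W.
Radiated: εσ·A_surf·T⁴ with A_surf = 2πrL = 3.909 m².
T⁴ = 4150/(0.65·5.67×10⁻⁸·3.909) = 2.880×10¹⁰ K⁴.

T ≈ 412 K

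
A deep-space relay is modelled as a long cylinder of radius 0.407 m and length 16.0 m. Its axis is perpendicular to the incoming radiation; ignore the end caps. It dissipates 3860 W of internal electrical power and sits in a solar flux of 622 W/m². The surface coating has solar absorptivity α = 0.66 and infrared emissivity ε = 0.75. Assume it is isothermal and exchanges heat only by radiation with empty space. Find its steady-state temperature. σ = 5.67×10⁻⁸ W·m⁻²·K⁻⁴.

At steady state, absorbed solar power + internal power = radiated power.
Absorbed: α·S·A_cross = 0.66·622·13.02 = 5347 W (cross-section 2rL).
Total input = 5347 + 3860 = 9207 W.
Radiated: εσ·A_surf·T⁴ with A_surf = 2πrL = 40.92 m².
T⁴ = 9207/(0.75·5.67×10⁻⁸·40.92) = 5.291×10⁹ K⁴.

T ≈ 270 K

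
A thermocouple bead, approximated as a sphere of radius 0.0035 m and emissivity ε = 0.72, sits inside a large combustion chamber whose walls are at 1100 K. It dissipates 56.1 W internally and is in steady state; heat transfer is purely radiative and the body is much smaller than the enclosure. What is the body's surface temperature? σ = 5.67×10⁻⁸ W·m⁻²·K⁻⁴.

T ≈ 1800 K

For a small grey body in a large enclosure, net radiated power = εσA(T⁴ − T_w⁴).
Steady state: P = εσA(T⁴ − T_w⁴) with A = 4πr² = 1.539×10⁻⁴ m².
T⁴ = P/(εσA) + T_w⁴ = 56.1/(0.72·5.67×10⁻⁸·1.539×10⁻⁴) + (1100)⁴
    = 8.927×10¹² + 1.464×10¹² = 1.039×10¹³ K⁴.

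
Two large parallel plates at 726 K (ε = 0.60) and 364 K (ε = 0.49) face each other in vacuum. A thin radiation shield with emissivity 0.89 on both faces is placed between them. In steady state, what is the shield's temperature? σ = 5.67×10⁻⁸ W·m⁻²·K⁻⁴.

T_s ≈ 632 K

In steady state the net flux on the hot side equals that on the cold side.
σ(T₁⁴−T_s⁴)/D₁ = σ(T_s⁴−T₂⁴)/D₂, with D₁ = 1/ε₁+1/ε_s−1 = 1.790, D₂ = 1/ε_s+1/ε₂−1 = 2.164.
Solve for T_s⁴: T_s⁴ = (D₂·T₁⁴ + D₁·T₂⁴)/(D₁+D₂) = 1.600×10¹¹ K⁴.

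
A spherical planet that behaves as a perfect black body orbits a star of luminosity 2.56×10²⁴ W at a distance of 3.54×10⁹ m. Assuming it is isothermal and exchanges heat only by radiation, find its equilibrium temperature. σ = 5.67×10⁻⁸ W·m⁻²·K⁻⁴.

First find the stellar flux at distance d: S = L/(4πd²) = 2.56×10²⁴/(4π·(3.54×10⁹)²) = 16260 W/m².
For an isothermal sphere, absorbed (1−a)S·πr² = emitted σ·4πr²·T⁴, so T⁴ = (1−a)S/(4σ).
T⁴ = 1.00·16260/(4·5.67×10⁻⁸) = 7.168×10¹⁰ K⁴.

T ≈ 517 K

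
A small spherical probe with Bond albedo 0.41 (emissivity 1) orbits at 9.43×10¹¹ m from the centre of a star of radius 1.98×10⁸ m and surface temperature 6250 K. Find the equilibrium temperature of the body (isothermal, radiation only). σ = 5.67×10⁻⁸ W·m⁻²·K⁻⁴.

The star's surface emits σT_*⁴; at distance d the flux is S = σT_*⁴(R_*/d)².
S = 5.67×10⁻⁸·(6250)⁴·(1.98×10⁸/9.43×10¹¹)² = 3.814 W/m².
For an isothermal sphere T⁴ = (1−a)S/(4σ) = 9.922×10⁶ K⁴.

T ≈ 56.1 K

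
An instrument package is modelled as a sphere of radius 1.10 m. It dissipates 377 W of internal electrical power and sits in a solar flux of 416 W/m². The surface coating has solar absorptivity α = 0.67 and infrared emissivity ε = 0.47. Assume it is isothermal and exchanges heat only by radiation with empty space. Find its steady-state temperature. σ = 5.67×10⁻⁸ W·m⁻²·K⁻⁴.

T ≈ 244 K

At steady state, absorbed solar power + internal power = radiated power.
Absorbed: α·S·A_cross = 0.67·416·3.801 = 1060 W (cross-section πr²).
Total input = 1060 + 377 = 1437 W.
Radiated: εσ·A_surf·T⁴ with A_surf = 4πr² = 15.21 m².
T⁴ = 1437/(0.47·5.67×10⁻⁸·15.21) = 3.545×10⁹ K⁴.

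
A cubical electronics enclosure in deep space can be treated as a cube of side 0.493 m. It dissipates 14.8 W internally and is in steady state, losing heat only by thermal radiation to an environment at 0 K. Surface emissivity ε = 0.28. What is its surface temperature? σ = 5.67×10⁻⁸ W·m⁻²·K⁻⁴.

T ≈ 159 K

Steady state: internal power = radiated power, P = εσA T⁴.
Radiating area A = 6L² = 1.458 m².
T⁴ = P/(εσA) = 14.8/(0.28·5.67×10⁻⁸·1.458) = 6.393×10⁸ K⁴.
T = (6.393×10⁸)^(1/4).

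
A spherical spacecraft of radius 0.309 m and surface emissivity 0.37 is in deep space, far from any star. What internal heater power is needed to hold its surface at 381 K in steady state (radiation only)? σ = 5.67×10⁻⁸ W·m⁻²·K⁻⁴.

P = εσ·4πr²·T⁴.
4πr² = 1.200 m²; T⁴ = 2.107×10¹⁰ K⁴.
P = 0.37·5.67×10⁻⁸·1.200·2.107×10¹⁰.

P ≈ 530 W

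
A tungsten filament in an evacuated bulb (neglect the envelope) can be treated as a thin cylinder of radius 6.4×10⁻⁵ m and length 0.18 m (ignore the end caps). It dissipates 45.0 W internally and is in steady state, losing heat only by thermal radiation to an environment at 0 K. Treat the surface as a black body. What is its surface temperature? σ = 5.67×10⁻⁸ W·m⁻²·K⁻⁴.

Steady state: internal power = radiated power, P = εσA T⁴.
Radiating area A = 2πrL = 7.238×10⁻⁵ m².
T⁴ = P/(εσA) = 45.0/(1.0·5.67×10⁻⁸·7.238×10⁻⁵) = 1.096×10¹³ K⁴.
T = (1.096×10¹³)^(1/4).

T ≈ 1820 K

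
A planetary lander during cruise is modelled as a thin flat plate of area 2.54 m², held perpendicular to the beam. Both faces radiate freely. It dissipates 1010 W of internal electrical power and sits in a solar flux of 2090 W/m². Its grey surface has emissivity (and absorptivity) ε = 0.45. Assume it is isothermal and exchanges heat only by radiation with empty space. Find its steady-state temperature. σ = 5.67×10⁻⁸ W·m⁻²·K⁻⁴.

T ≈ 402 K

At steady state, absorbed solar power + internal power = radiated power.
Absorbed: α·S·A_cross = 0.45·2090·2.540 = 2389 W (cross-section A).
Total input = 2389 + 1010 = 3399 W.
Radiated: εσ·A_surf·T⁴ with A_surf = 2A = 5.080 m².
T⁴ = 3399/(0.45·5.67×10⁻⁸·5.080) = 2.622×10¹⁰ K⁴.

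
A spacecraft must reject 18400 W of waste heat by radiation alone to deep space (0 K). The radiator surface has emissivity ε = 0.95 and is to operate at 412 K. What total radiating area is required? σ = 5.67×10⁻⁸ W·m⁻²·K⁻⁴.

A ≈ 11.9 m²

P = εσA T⁴ ⇒ A = P/(εσT⁴).
T⁴ = 2.881×10¹⁰ K⁴.
A = 18400/(0.95 × 5.67×10⁻⁸ × 2.881×10¹⁰).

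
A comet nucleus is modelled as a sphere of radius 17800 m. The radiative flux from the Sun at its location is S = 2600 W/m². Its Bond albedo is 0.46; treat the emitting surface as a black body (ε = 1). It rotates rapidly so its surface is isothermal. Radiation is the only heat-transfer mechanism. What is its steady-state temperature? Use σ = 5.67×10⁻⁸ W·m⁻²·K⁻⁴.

T ≈ 280 K

At equilibrium, absorbed power = emitted power.
Absorbing cross-section = πr² = 9.954×10⁸ m²; emitting surface = 4πr² = 3.982×10⁹ m² (ratio 4).
(1−a)S·A_cross = εσ·A_surf·T⁴  ⇒  T⁴ = (1−a)S/(4σ).
T⁴ = 0.540·2600/(4·5.67×10⁻⁸) = 6.190×10⁹ K⁴.
T = (6.190×10⁹)^(1/4).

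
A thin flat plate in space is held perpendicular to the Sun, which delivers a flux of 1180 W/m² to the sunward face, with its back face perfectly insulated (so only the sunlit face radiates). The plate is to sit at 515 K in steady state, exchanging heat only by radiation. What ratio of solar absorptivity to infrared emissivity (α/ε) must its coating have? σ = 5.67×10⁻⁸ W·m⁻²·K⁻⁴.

α/ε ≈ 3.38

Balance: αS·A = εσ·1A·T⁴ ⇒ α/ε = σT⁴/S.
α/ε = 5.67×10⁻⁸·(515)⁴/1180 = 5.67×10⁻⁸·7.034×10¹⁰/1180.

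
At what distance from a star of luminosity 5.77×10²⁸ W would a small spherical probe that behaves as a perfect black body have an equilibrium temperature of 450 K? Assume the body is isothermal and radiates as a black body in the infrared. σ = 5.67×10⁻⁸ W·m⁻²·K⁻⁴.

For an isothermal black-emitting sphere, (1−a)S·πr² = σ·4πr²·T⁴ ⇒ S = 4σT⁴/(1−a).
S = 4·5.67×10⁻⁸·(450)⁴/1.00 = 9300 W/m².
Flux falls as S = L/(4πd²), so d = √(L/(4πS)) = √(5.77×10²⁸/(4π·9300)).

d ≈ 7.03×10¹¹ m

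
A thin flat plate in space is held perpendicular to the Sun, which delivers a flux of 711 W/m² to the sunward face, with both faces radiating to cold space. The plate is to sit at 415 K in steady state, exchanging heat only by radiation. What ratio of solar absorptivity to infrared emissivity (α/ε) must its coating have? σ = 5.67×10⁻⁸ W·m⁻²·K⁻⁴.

Balance: αS·A = εσ·2A·T⁴ ⇒ α/ε = 2σT⁴/S.
α/ε = 2·5.67×10⁻⁸·(415)⁴/711 = 2·5.67×10⁻⁸·2.966×10¹⁰/711.

α/ε ≈ 4.73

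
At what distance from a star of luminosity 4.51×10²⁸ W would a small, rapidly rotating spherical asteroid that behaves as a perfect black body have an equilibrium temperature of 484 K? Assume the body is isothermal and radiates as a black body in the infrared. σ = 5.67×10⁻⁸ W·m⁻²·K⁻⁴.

d ≈ 5.37×10¹¹ m

For an isothermal black-emitting sphere, (1−a)S·πr² = σ·4πr²·T⁴ ⇒ S = 4σT⁴/(1−a).
S = 4·5.67×10⁻⁸·(484)⁴/1.00 = 12450 W/m².
Flux falls as S = L/(4πd²), so d = √(L/(4πS)) = √(4.51×10²⁸/(4π·12450)).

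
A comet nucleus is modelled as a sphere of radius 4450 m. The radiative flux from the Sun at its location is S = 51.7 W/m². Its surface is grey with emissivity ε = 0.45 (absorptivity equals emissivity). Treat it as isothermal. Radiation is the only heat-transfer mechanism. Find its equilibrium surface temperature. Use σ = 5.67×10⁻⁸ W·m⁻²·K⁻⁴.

T ≈ 123 K

At equilibrium, absorbed power = emitted power.
Absorbing cross-section = πr² = 6.221×10⁷ m²; emitting surface = 4πr² = 2.488×10⁸ m² (ratio 4).
εS·A_cross = εσ·A_surf·T⁴  ⇒  T⁴ = S/(4σ)   (ε cancels).
T⁴ = 51.7/(4·5.67×10⁻⁸) = 2.280×10⁸ K⁴.
T = (2.280×10⁸)^(1/4).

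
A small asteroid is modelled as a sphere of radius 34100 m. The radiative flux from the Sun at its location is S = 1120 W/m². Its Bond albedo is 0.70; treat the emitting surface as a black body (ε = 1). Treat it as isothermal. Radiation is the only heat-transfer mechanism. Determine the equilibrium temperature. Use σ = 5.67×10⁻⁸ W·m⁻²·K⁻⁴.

At equilibrium, absorbed power = emitted power.
Absorbing cross-section = πr² = 3.653×10⁹ m²; emitting surface = 4πr² = 1.461×10¹⁰ m² (ratio 4).
(1−a)S·A_cross = εσ·A_surf·T⁴  ⇒  T⁴ = (1−a)S/(4σ).
T⁴ = 0.300·1120/(4·5.67×10⁻⁸) = 1.481×10⁹ K⁴.
T = (1.481×10⁹)^(1/4).

T ≈ 196 K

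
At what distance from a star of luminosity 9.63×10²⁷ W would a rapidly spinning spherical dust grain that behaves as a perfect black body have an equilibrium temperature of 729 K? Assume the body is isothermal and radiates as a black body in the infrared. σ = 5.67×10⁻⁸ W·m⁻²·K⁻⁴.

For an isothermal black-emitting sphere, (1−a)S·πr² = σ·4πr²·T⁴ ⇒ S = 4σT⁴/(1−a).
S = 4·5.67×10⁻⁸·(729)⁴/1.00 = 64060 W/m².
Flux falls as S = L/(4πd²), so d = √(L/(4πS)) = √(9.63×10²⁷/(4π·64060)).

d ≈ 1.09×10¹¹ m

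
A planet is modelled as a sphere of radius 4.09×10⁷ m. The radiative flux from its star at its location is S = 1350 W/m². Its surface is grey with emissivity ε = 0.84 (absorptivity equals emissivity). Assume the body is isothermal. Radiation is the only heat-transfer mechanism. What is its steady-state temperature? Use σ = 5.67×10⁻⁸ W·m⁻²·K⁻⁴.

At equilibrium, absorbed power = emitted power.
Absorbing cross-section = πr² = 5.255×10¹⁵ m²; emitting surface = 4πr² = 2.102×10¹⁶ m² (ratio 4).
εS·A_cross = εσ·A_surf·T⁴  ⇒  T⁴ = S/(4σ)   (ε cancels).
T⁴ = 1350/(4·5.67×10⁻⁸) = 5.952×10⁹ K⁴.
T = (5.952×10⁹)^(1/4).

T ≈ 278 K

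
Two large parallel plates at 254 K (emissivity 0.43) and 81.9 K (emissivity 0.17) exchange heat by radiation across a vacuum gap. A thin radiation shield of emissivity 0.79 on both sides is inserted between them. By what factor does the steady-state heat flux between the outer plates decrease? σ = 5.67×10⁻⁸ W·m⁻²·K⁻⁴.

factor ≈ 1.21

Without shield: q₀ = σΔ(T⁴)/(1/ε₁+1/ε₂−1) with denominator 7.208.
With shield the two gaps are in series; the resistances add: (1/ε₁+1/ε_s−1)+(1/ε_s+1/ε₂−1) = 2.591+6.148 = 8.740.
Heat-flux ratio q₀/q = 8.740/7.208.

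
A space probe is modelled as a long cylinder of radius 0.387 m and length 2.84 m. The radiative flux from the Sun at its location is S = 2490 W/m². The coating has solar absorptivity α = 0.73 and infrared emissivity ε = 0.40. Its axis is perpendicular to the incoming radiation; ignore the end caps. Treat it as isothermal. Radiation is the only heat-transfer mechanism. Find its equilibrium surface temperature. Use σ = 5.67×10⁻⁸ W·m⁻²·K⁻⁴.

T ≈ 400 K

At equilibrium, absorbed power = emitted power.
Absorbing cross-section = 2rL = 2.198 m²; emitting surface = 2πrL = 6.906 m² (ratio π).
αS·A_cross = εσ·A_surf·T⁴  ⇒  T⁴ = αS/(ε·πσ).
T⁴ = 0.730·2490/(0.40·π·5.67×10⁻⁸) = 2.551×10¹⁰ K⁴.
T = (2.551×10¹⁰)^(1/4).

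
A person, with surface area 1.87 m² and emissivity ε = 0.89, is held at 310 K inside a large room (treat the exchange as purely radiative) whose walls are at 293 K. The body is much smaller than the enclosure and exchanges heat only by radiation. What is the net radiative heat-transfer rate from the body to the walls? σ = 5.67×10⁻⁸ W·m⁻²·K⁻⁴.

For a small grey body in a large enclosure: P_net = εσA(T_body⁴ − T_wall⁴).
A = 1.87 m²; T_body⁴ − T_wall⁴ = 9.235×10⁹ − 7.370×10⁹ = 1.865×10⁹ K⁴.
|P_net| = 0.89·5.67×10⁻⁸·1.870·1.865×10⁹.

P_net ≈ 176 W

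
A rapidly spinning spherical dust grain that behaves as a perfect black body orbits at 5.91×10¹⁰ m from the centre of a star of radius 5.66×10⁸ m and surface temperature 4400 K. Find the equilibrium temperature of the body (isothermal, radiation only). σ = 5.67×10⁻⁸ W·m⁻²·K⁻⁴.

T ≈ 304 K

The star's surface emits σT_*⁴; at distance d the flux is S = σT_*⁴(R_*/d)².
S = 5.67×10⁻⁸·(4400)⁴·(5.66×10⁸/5.91×10¹⁰)² = 1949 W/m².
For an isothermal sphere T⁴ = (1−a)S/(4σ) = 8.594×10⁹ K⁴.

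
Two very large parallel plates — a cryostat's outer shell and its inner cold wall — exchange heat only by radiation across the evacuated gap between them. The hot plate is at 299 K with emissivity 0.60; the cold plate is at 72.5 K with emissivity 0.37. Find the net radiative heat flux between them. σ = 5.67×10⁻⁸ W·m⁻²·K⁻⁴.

q ≈ 134 W/m²

For two infinite grey parallel plates, q = σ(T₁⁴ − T₂⁴)/(1/ε₁ + 1/ε₂ − 1).
T₁⁴ − T₂⁴ = 7.993×10⁹ − 2.763×10⁷ = 7.965×10⁹ K⁴.
1/ε₁ + 1/ε₂ − 1 = 1.667 + 2.703 − 1 = 3.369.
q = 5.67×10⁻⁸ × 7.965×10⁹ / 3.369.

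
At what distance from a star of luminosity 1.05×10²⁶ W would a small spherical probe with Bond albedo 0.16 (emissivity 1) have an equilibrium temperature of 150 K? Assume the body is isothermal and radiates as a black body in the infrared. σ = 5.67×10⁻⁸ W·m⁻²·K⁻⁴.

For an isothermal black-emitting sphere, (1−a)S·πr² = σ·4πr²·T⁴ ⇒ S = 4σT⁴/(1−a).
S = 4·5.67×10⁻⁸·(150)⁴/0.840 = 136.7 W/m².
Flux falls as S = L/(4πd²), so d = √(L/(4πS)) = √(1.05×10²⁶/(4π·136.7)).

d ≈ 2.47×10¹¹ m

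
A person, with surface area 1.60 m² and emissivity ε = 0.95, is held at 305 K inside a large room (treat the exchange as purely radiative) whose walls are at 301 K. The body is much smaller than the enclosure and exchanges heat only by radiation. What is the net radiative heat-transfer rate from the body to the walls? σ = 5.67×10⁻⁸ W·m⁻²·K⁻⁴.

P_net ≈ 38.4 W

For a small grey body in a large enclosure: P_net = εσA(T_body⁴ − T_wall⁴).
A = 1.60 m²; T_body⁴ − T_wall⁴ = 8.654×10⁹ − 8.209×10⁹ = 4.451×10⁸ K⁴.
|P_net| = 0.95·5.67×10⁻⁸·1.600·4.451×10⁸.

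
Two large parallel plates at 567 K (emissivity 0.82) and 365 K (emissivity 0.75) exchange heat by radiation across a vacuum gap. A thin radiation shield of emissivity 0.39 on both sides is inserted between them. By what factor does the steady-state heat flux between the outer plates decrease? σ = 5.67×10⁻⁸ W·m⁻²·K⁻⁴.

factor ≈ 3.66

Without shield: q₀ = σΔ(T⁴)/(1/ε₁+1/ε₂−1) with denominator 1.553.
With shield the two gaps are in series; the resistances add: (1/ε₁+1/ε_s−1)+(1/ε_s+1/ε₂−1) = 2.784+2.897 = 5.681.
Heat-flux ratio q₀/q = 5.681/1.553.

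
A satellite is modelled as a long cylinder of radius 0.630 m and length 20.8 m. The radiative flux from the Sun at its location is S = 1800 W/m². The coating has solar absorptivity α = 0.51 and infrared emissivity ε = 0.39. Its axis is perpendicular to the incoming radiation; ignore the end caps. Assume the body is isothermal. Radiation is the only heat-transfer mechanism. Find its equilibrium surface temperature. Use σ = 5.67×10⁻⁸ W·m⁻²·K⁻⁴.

At equilibrium, absorbed power = emitted power.
Absorbing cross-section = 2rL = 26.21 m²; emitting surface = 2πrL = 82.33 m² (ratio π).
αS·A_cross = εσ·A_surf·T⁴  ⇒  T⁴ = αS/(ε·πσ).
T⁴ = 0.510·1800/(0.39·π·5.67×10⁻⁸) = 1.321×10¹⁰ K⁴.
T = (1.321×10¹⁰)^(1/4).

T ≈ 339 K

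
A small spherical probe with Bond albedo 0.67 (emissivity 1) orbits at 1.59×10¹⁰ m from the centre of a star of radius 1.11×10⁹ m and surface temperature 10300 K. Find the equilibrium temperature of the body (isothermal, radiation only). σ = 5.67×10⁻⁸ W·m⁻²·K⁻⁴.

T ≈ 1460 K

The star's surface emits σT_*⁴; at distance d the flux is S = σT_*⁴(R_*/d)².
S = 5.67×10⁻⁸·(10300)⁴·(1.11×10⁹/1.59×10¹⁰)² = 3.110×10⁶ W/m².
For an isothermal sphere T⁴ = (1−a)S/(4σ) = 4.525×10¹² K⁴.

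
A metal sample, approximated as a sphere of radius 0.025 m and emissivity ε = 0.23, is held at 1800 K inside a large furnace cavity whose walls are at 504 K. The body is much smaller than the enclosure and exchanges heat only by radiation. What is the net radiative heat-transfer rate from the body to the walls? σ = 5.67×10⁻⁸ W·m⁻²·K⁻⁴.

P_net ≈ 1070 W

For a small grey body in a large enclosure: P_net = εσA(T_body⁴ − T_wall⁴).
A = 4πr² = 0.007854 m²; T_body⁴ − T_wall⁴ = 1.050×10¹³ − 6.452×10¹⁰ = 1.043×10¹³ K⁴.
|P_net| = 0.23·5.67×10⁻⁸·0.007854·1.043×10¹³.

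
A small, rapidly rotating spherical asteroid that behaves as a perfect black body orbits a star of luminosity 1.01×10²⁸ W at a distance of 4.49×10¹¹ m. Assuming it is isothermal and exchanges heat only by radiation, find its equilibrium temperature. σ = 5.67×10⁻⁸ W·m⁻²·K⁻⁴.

T ≈ 364 K

First find the stellar flux at distance d: S = L/(4πd²) = 1.01×10²⁸/(4π·(4.49×10¹¹)²) = 3987 W/m².
For an isothermal sphere, absorbed (1−a)S·πr² = emitted σ·4πr²·T⁴, so T⁴ = (1−a)S/(4σ).
T⁴ = 1.00·3987/(4·5.67×10⁻⁸) = 1.758×10¹⁰ K⁴.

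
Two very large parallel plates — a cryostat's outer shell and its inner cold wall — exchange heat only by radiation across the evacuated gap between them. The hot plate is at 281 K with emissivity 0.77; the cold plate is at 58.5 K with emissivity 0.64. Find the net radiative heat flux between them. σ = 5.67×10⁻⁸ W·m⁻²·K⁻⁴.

For two infinite grey parallel plates, q = σ(T₁⁴ − T₂⁴)/(1/ε₁ + 1/ε₂ − 1).
T₁⁴ − T₂⁴ = 6.235×10⁹ − 1.171×10⁷ = 6.223×10⁹ K⁴.
1/ε₁ + 1/ε₂ − 1 = 1.299 + 1.562 − 1 = 1.861.
q = 5.67×10⁻⁸ × 6.223×10⁹ / 1.861.

q ≈ 190 W/m²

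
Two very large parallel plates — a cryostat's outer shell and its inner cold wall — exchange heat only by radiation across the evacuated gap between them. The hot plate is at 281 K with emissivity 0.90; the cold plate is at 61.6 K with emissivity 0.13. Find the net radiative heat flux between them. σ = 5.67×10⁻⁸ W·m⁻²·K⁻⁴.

For two infinite grey parallel plates, q = σ(T₁⁴ − T₂⁴)/(1/ε₁ + 1/ε₂ − 1).
T₁⁴ − T₂⁴ = 6.235×10⁹ − 1.440×10⁷ = 6.220×10⁹ K⁴.
1/ε₁ + 1/ε₂ − 1 = 1.111 + 7.692 − 1 = 7.803.
q = 5.67×10⁻⁸ × 6.220×10⁹ / 7.803.

q ≈ 45.2 W/m²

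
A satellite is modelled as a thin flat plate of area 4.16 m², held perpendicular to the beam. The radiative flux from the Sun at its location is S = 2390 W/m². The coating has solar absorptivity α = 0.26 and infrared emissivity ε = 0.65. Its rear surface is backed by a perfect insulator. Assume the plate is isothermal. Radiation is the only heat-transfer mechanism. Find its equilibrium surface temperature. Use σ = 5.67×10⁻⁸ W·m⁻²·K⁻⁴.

T ≈ 360 K

At equilibrium, absorbed power = emitted power.
Absorbing cross-section = A = 4.160 m²; emitting surface = A = 4.160 m² (ratio 1).
αS·A_cross = εσ·A_surf·T⁴  ⇒  T⁴ = αS/(ε·1σ).
T⁴ = 0.260·2390/(0.65·1·5.67×10⁻⁸) = 1.686×10¹⁰ K⁴.
T = (1.686×10¹⁰)^(1/4).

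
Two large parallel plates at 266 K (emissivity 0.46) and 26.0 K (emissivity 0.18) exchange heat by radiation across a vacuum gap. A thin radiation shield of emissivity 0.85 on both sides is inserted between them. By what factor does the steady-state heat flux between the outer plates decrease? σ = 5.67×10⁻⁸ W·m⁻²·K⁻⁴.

Without shield: q₀ = σΔ(T⁴)/(1/ε₁+1/ε₂−1) with denominator 6.729.
With shield the two gaps are in series; the resistances add: (1/ε₁+1/ε_s−1)+(1/ε_s+1/ε₂−1) = 2.350+5.732 = 8.082.
Heat-flux ratio q₀/q = 8.082/6.729.

factor ≈ 1.20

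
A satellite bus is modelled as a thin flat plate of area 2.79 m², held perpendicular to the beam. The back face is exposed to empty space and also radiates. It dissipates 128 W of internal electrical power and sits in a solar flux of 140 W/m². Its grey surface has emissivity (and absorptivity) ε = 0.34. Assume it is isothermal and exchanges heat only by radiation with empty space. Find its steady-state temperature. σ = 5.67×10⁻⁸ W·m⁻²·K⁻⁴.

T ≈ 222 K

At steady state, absorbed solar power + internal power = radiated power.
Absorbed: α·S·A_cross = 0.34·140·2.790 = 132.8 W (cross-section A).
Total input = 132.8 + 128 = 260.8 W.
Radiated: εσ·A_surf·T⁴ with A_surf = 2A = 5.580 m².
T⁴ = 260.8/(0.34·5.67×10⁻⁸·5.580) = 2.424×10⁹ K⁴.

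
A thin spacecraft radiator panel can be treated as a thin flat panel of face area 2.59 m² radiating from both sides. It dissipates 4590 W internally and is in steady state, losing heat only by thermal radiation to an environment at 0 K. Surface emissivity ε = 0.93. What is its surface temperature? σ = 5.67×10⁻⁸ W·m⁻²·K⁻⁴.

Steady state: internal power = radiated power, P = εσA T⁴.
Radiating area A = 2·2.59 = 5.180 m².
T⁴ = P/(εσA) = 4590/(0.93·5.67×10⁻⁸·5.180) = 1.680×10¹⁰ K⁴.
T = (1.680×10¹⁰)^(1/4).

T ≈ 360 K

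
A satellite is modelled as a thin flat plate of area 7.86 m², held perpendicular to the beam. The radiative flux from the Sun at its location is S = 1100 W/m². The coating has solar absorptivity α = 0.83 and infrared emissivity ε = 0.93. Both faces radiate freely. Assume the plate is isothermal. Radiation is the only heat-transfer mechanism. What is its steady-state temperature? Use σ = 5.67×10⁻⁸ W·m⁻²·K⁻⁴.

T ≈ 305 K

At equilibrium, absorbed power = emitted power.
Absorbing cross-section = A = 7.860 m²; emitting surface = 2A = 15.72 m² (ratio 2).
αS·A_cross = εσ·A_surf·T⁴  ⇒  T⁴ = αS/(ε·2σ).
T⁴ = 0.830·1100/(0.93·2·5.67×10⁻⁸) = 8.657×10⁹ K⁴.
T = (8.657×10⁹)^(1/4).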